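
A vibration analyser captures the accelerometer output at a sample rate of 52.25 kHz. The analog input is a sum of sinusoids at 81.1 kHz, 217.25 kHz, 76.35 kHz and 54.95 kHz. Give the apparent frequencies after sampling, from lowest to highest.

fs/2 = 26.125 kHz.
81.1 kHz mod fs = 28.85 kHz.
28.85 kHz > fs/2 = 26.125 kHz, folds to fs − 28.85 kHz = 23.4 kHz.
217.25 kHz mod fs = 8.25 kHz.
8.25 kHz ≤ fs/2 = 26.125 kHz, appears at 8.25 kHz.
76.35 kHz mod fs = 24.1 kHz.
24.1 kHz ≤ fs/2 = 26.125 kHz, appears at 24.1 kHz.
54.95 kHz mod fs = 2.7 kHz.
2.7 kHz ≤ fs/2 = 26.125 kHz, appears at 2.7 kHz.
Distinct values: {2.7 kHz, 8.25 kHz, 23.4 kHz, 24.1 kHz}.

2.7 kHz, 8.25 kHz, 23.4 kHz, 24.1 kHz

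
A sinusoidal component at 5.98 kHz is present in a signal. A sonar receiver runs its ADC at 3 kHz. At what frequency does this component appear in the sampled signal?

5.98 kHz mod fs = 2.98 kHz.
2.98 kHz > fs/2 = 1.5 kHz, folds to fs − 2.98 kHz = 0.02 kHz.

0.02 kHz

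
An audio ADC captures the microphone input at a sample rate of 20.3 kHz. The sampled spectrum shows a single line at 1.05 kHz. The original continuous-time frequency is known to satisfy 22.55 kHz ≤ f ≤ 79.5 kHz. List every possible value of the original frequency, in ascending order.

Frequencies that alias to 1.05 kHz are k·fs ± 1.05 kHz for integer k ≥ 0.
k=0: 1.05 kHz.
k=1: 19.25 kHz, 21.35 kHz.
k=2: 39.55 kHz, 41.65 kHz.
k=3: 59.85 kHz, 61.95 kHz.
k=4: 80.15 kHz, 82.25 kHz.
Within [22.55 kHz, 79.5 kHz]: 39.55 kHz, 41.65 kHz, 59.85 kHz, 61.95 kHz.

39.55 kHz, 41.65 kHz, 59.85 kHz, 61.95 kHz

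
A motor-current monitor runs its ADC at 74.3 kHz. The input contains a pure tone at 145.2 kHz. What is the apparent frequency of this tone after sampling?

145.2 kHz mod fs = 70.9 kHz.
70.9 kHz > fs/2 = 37.15 kHz, folds to fs − 70.9 kHz = 3.4 kHz.

3.4 kHz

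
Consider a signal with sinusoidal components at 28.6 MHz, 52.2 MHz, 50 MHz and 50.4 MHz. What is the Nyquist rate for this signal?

Highest-frequency component: 52.2 MHz.
Nyquist rate = 2 × 52.2 MHz = 104.4 MHz.

104.4 MHz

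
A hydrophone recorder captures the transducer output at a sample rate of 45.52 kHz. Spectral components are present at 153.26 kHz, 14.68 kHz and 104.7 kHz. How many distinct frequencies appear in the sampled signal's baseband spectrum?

fs/2 = 22.76 kHz.
153.26 kHz mod fs = 16.7 kHz.
16.7 kHz ≤ fs/2 = 22.76 kHz, appears at 16.7 kHz.
14.68 kHz ≤ fs/2 = 22.76 kHz, passes unchanged.
104.7 kHz mod fs = 13.66 kHz.
13.66 kHz ≤ fs/2 = 22.76 kHz, appears at 13.66 kHz.
Distinct values: {13.66 kHz, 14.68 kHz, 16.7 kHz} → 3.

3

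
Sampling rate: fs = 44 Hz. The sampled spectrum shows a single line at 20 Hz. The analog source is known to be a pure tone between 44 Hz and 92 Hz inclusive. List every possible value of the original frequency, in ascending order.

64 Hz, 68 Hz

Frequencies that alias to 20 Hz are k·fs ± 20 Hz for integer k ≥ 0.
k=0: 20 Hz.
k=1: 24 Hz, 64 Hz.
k=2: 68 Hz, 108 Hz.
k=3: 112 Hz, 152 Hz.
Within [44 Hz, 92 Hz]: 64 Hz, 68 Hz.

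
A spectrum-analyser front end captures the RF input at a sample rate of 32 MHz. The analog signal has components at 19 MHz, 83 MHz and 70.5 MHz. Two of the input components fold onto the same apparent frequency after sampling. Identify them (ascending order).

19 MHz, 83 MHz

fs/2 = 16 MHz.
19 MHz > fs/2 = 16 MHz, folds to fs − 19 MHz = 13 MHz.
83 MHz mod fs = 19 MHz.
19 MHz > fs/2 = 16 MHz, folds to fs − 19 MHz = 13 MHz.
70.5 MHz mod fs = 6.5 MHz.
6.5 MHz ≤ fs/2 = 16 MHz, appears at 6.5 MHz.
19 MHz and 83 MHz both map to 13 MHz.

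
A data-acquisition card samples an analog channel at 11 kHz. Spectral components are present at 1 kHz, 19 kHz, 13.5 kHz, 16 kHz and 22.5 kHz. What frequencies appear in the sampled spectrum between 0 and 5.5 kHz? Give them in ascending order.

0.5 kHz, 1 kHz, 2.5 kHz, 3 kHz, 5 kHz

fs/2 = 5.5 kHz.
1 kHz ≤ fs/2 = 5.5 kHz, passes unchanged.
19 kHz mod fs = 8 kHz.
8 kHz > fs/2 = 5.5 kHz, folds to fs − 8 kHz = 3 kHz.
13.5 kHz mod fs = 2.5 kHz.
2.5 kHz ≤ fs/2 = 5.5 kHz, appears at 2.5 kHz.
16 kHz mod fs = 5 kHz.
5 kHz ≤ fs/2 = 5.5 kHz, appears at 5 kHz.
22.5 kHz mod fs = 0.5 kHz.
0.5 kHz ≤ fs/2 = 5.5 kHz, appears at 0.5 kHz.
Distinct values: {0.5 kHz, 1 kHz, 2.5 kHz, 3 kHz, 5 kHz}.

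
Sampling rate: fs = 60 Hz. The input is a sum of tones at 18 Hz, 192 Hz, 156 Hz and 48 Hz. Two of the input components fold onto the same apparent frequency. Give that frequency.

fs/2 = 30 Hz.
18 Hz ≤ fs/2 = 30 Hz, passes unchanged.
192 Hz mod fs = 12 Hz.
12 Hz ≤ fs/2 = 30 Hz, appears at 12 Hz.
156 Hz mod fs = 36 Hz.
36 Hz > fs/2 = 30 Hz, folds to fs − 36 Hz = 24 Hz.
48 Hz > fs/2 = 30 Hz, folds to fs − 48 Hz = 12 Hz.
48 Hz and 192 Hz both map to 12 Hz.

12 Hz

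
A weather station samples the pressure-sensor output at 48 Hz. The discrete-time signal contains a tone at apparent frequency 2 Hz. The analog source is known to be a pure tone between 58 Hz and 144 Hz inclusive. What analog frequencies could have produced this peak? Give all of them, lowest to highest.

Frequencies that alias to 2 Hz are k·fs ± 2 Hz for integer k ≥ 0.
k=0: 2 Hz.
k=1: 46 Hz, 50 Hz.
k=2: 94 Hz, 98 Hz.
k=3: 142 Hz, 146 Hz.
k=4: 190 Hz, 194 Hz.
Within [58 Hz, 144 Hz]: 94 Hz, 98 Hz, 142 Hz.

94 Hz, 98 Hz, 142 Hz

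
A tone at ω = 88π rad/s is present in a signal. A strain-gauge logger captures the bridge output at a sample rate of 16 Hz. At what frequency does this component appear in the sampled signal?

4 Hz

ω = 88π rad/s → f = ω/(2π) = 44 Hz.
44 Hz mod fs = 12 Hz.
12 Hz > fs/2 = 8 Hz, folds to fs − 12 Hz = 4 Hz.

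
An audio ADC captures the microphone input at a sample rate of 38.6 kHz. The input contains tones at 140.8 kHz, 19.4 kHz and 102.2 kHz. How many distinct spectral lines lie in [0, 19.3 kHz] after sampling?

fs/2 = 19.3 kHz.
140.8 kHz mod fs = 25 kHz.
25 kHz > fs/2 = 19.3 kHz, folds to fs − 25 kHz = 13.6 kHz.
19.4 kHz > fs/2 = 19.3 kHz, folds to fs − 19.4 kHz = 19.2 kHz.
102.2 kHz mod fs = 25 kHz.
25 kHz > fs/2 = 19.3 kHz, folds to fs − 25 kHz = 13.6 kHz.
Distinct values: {13.6 kHz, 19.2 kHz} → 2.

2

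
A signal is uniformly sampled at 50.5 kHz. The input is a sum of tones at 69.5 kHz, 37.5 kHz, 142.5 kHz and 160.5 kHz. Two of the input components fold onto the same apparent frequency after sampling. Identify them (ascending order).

fs/2 = 25.25 kHz.
69.5 kHz mod fs = 19 kHz.
19 kHz ≤ fs/2 = 25.25 kHz, appears at 19 kHz.
37.5 kHz > fs/2 = 25.25 kHz, folds to fs − 37.5 kHz = 13 kHz.
142.5 kHz mod fs = 41.5 kHz.
41.5 kHz > fs/2 = 25.25 kHz, folds to fs − 41.5 kHz = 9 kHz.
160.5 kHz mod fs = 9 kHz.
9 kHz ≤ fs/2 = 25.25 kHz, appears at 9 kHz.
142.5 kHz and 160.5 kHz both map to 9 kHz.

142.5 kHz, 160.5 kHz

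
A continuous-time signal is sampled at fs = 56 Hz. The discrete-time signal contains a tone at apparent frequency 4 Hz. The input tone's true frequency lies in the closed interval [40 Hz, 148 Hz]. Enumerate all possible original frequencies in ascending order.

Frequencies that alias to 4 Hz are k·fs ± 4 Hz for integer k ≥ 0.
k=0: 4 Hz.
k=1: 52 Hz, 60 Hz.
k=2: 108 Hz, 116 Hz.
k=3: 164 Hz, 172 Hz.
Within [40 Hz, 148 Hz]: 52 Hz, 60 Hz, 108 Hz, 116 Hz.

52 Hz, 60 Hz, 108 Hz, 116 Hz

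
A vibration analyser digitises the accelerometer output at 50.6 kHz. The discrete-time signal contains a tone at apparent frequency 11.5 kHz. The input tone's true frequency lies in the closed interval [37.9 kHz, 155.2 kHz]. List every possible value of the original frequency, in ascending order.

Frequencies that alias to 11.5 kHz are k·fs ± 11.5 kHz for integer k ≥ 0.
k=0: 11.5 kHz.
k=1: 39.1 kHz, 62.1 kHz.
k=2: 89.7 kHz, 112.7 kHz.
k=3: 140.3 kHz, 163.3 kHz.
k=4: 190.9 kHz, 213.9 kHz.
Within [37.9 kHz, 155.2 kHz]: 39.1 kHz, 62.1 kHz, 89.7 kHz, 112.7 kHz, 140.3 kHz.

39.1 kHz, 62.1 kHz, 89.7 kHz, 112.7 kHz, 140.3 kHz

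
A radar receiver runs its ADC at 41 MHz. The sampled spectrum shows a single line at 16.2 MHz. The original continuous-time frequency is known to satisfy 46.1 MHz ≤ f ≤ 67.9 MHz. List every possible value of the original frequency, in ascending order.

57.2 MHz, 65.8 MHz

Frequencies that alias to 16.2 MHz are k·fs ± 16.2 MHz for integer k ≥ 0.
k=0: 16.2 MHz.
k=1: 24.8 MHz, 57.2 MHz.
k=2: 65.8 MHz, 98.2 MHz.
k=3: 106.8 MHz, 139.2 MHz.
Within [46.1 MHz, 67.9 MHz]: 57.2 MHz, 65.8 MHz.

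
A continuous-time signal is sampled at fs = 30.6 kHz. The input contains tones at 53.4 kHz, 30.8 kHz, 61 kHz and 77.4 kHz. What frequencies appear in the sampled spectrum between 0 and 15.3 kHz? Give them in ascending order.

fs/2 = 15.3 kHz.
53.4 kHz mod fs = 22.8 kHz.
22.8 kHz > fs/2 = 15.3 kHz, folds to fs − 22.8 kHz = 7.8 kHz.
30.8 kHz mod fs = 0.2 kHz.
0.2 kHz ≤ fs/2 = 15.3 kHz, appears at 0.2 kHz.
61 kHz mod fs = 30.4 kHz.
30.4 kHz > fs/2 = 15.3 kHz, folds to fs − 30.4 kHz = 0.2 kHz.
77.4 kHz mod fs = 16.2 kHz.
16.2 kHz > fs/2 = 15.3 kHz, folds to fs − 16.2 kHz = 14.4 kHz.
Distinct values: {0.2 kHz, 7.8 kHz, 14.4 kHz}.

0.2 kHz, 7.8 kHz, 14.4 kHz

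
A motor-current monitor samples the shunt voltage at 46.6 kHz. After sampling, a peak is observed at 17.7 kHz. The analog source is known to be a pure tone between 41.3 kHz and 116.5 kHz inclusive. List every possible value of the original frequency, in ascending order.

Frequencies that alias to 17.7 kHz are k·fs ± 17.7 kHz for integer k ≥ 0.
k=0: 17.7 kHz.
k=1: 28.9 kHz, 64.3 kHz.
k=2: 75.5 kHz, 110.9 kHz.
k=3: 122.1 kHz, 157.5 kHz.
Within [41.3 kHz, 116.5 kHz]: 64.3 kHz, 75.5 kHz, 110.9 kHz.

64.3 kHz, 75.5 kHz, 110.9 kHz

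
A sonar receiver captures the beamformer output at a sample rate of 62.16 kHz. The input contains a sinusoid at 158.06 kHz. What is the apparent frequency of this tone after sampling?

158.06 kHz mod fs = 33.74 kHz.
33.74 kHz > fs/2 = 31.08 kHz, folds to fs − 33.74 kHz = 28.42 kHz.

28.42 kHz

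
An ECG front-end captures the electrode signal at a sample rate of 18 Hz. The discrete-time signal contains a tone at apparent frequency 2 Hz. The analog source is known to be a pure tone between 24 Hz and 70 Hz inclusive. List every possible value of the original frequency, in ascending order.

Frequencies that alias to 2 Hz are k·fs ± 2 Hz for integer k ≥ 0.
k=0: 2 Hz.
k=1: 16 Hz, 20 Hz.
k=2: 34 Hz, 38 Hz.
k=3: 52 Hz, 56 Hz.
k=4: 70 Hz, 74 Hz.
k=5: 88 Hz, 92 Hz.
Within [24 Hz, 70 Hz]: 34 Hz, 38 Hz, 52 Hz, 56 Hz, 70 Hz.

34 Hz, 38 Hz, 52 Hz, 56 Hz, 70 Hz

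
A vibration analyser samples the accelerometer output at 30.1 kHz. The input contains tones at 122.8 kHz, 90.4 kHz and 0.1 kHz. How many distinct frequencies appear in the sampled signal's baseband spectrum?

fs/2 = 15.05 kHz.
122.8 kHz mod fs = 2.4 kHz.
2.4 kHz ≤ fs/2 = 15.05 kHz, appears at 2.4 kHz.
90.4 kHz mod fs = 0.1 kHz.
0.1 kHz ≤ fs/2 = 15.05 kHz, appears at 0.1 kHz.
0.1 kHz ≤ fs/2 = 15.05 kHz, passes unchanged.
Distinct values: {0.1 kHz, 2.4 kHz} → 2.

2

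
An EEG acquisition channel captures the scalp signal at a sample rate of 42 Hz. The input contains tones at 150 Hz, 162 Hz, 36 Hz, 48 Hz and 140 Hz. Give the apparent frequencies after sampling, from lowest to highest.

fs/2 = 21 Hz.
150 Hz mod fs = 24 Hz.
24 Hz > fs/2 = 21 Hz, folds to fs − 24 Hz = 18 Hz.
162 Hz mod fs = 36 Hz.
36 Hz > fs/2 = 21 Hz, folds to fs − 36 Hz = 6 Hz.
36 Hz > fs/2 = 21 Hz, folds to fs − 36 Hz = 6 Hz.
48 Hz mod fs = 6 Hz.
6 Hz ≤ fs/2 = 21 Hz, appears at 6 Hz.
140 Hz mod fs = 14 Hz.
14 Hz ≤ fs/2 = 21 Hz, appears at 14 Hz.
Distinct values: {6 Hz, 14 Hz, 18 Hz}.

6 Hz, 14 Hz, 18 Hz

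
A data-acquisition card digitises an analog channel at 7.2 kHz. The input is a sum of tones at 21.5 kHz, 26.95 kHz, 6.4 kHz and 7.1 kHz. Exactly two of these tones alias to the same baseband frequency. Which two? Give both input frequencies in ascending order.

fs/2 = 3.6 kHz.
21.5 kHz mod fs = 7.1 kHz.
7.1 kHz > fs/2 = 3.6 kHz, folds to fs − 7.1 kHz = 0.1 kHz.
26.95 kHz mod fs = 5.35 kHz.
5.35 kHz > fs/2 = 3.6 kHz, folds to fs − 5.35 kHz = 1.85 kHz.
6.4 kHz > fs/2 = 3.6 kHz, folds to fs − 6.4 kHz = 0.8 kHz.
7.1 kHz > fs/2 = 3.6 kHz, folds to fs − 7.1 kHz = 0.1 kHz.
7.1 kHz and 21.5 kHz both map to 0.1 kHz.

7.1 kHz, 21.5 kHz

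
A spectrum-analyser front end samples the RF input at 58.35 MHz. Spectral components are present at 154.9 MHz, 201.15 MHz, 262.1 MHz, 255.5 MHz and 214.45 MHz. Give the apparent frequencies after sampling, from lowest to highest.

18.95 MHz, 20.15 MHz, 22.1 MHz, 26.1 MHz, 28.7 MHz

fs/2 = 29.175 MHz.
154.9 MHz mod fs = 38.2 MHz.
38.2 MHz > fs/2 = 29.175 MHz, folds to fs − 38.2 MHz = 20.15 MHz.
201.15 MHz mod fs = 26.1 MHz.
26.1 MHz ≤ fs/2 = 29.175 MHz, appears at 26.1 MHz.
262.1 MHz mod fs = 28.7 MHz.
28.7 MHz ≤ fs/2 = 29.175 MHz, appears at 28.7 MHz.
255.5 MHz mod fs = 22.1 MHz.
22.1 MHz ≤ fs/2 = 29.175 MHz, appears at 22.1 MHz.
214.45 MHz mod fs = 39.4 MHz.
39.4 MHz > fs/2 = 29.175 MHz, folds to fs − 39.4 MHz = 18.95 MHz.
Distinct values: {18.95 MHz, 20.15 MHz, 22.1 MHz, 26.1 MHz, 28.7 MHz}.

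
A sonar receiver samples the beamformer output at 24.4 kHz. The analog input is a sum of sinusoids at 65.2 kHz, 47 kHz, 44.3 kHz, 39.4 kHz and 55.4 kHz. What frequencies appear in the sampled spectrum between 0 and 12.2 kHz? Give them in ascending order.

1.8 kHz, 4.5 kHz, 6.6 kHz, 8 kHz, 9.4 kHz

fs/2 = 12.2 kHz.
65.2 kHz mod fs = 16.4 kHz.
16.4 kHz > fs/2 = 12.2 kHz, folds to fs − 16.4 kHz = 8 kHz.
47 kHz mod fs = 22.6 kHz.
22.6 kHz > fs/2 = 12.2 kHz, folds to fs − 22.6 kHz = 1.8 kHz.
44.3 kHz mod fs = 19.9 kHz.
19.9 kHz > fs/2 = 12.2 kHz, folds to fs − 19.9 kHz = 4.5 kHz.
39.4 kHz mod fs = 15 kHz.
15 kHz > fs/2 = 12.2 kHz, folds to fs − 15 kHz = 9.4 kHz.
55.4 kHz mod fs = 6.6 kHz.
6.6 kHz ≤ fs/2 = 12.2 kHz, appears at 6.6 kHz.
Distinct values: {1.8 kHz, 4.5 kHz, 6.6 kHz, 8 kHz, 9.4 kHz}.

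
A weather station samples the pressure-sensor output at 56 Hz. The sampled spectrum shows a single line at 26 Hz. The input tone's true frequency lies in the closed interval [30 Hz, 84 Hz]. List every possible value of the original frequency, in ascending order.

30 Hz, 82 Hz

Frequencies that alias to 26 Hz are k·fs ± 26 Hz for integer k ≥ 0.
k=0: 26 Hz.
k=1: 30 Hz, 82 Hz.
k=2: 86 Hz, 138 Hz.
Within [30 Hz, 84 Hz]: 30 Hz, 82 Hz.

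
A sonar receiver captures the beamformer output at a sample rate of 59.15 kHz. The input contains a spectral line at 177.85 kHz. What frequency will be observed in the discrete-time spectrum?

177.85 kHz mod fs = 0.4 kHz.
0.4 kHz ≤ fs/2 = 29.575 kHz, appears at 0.4 kHz.

0.4 kHz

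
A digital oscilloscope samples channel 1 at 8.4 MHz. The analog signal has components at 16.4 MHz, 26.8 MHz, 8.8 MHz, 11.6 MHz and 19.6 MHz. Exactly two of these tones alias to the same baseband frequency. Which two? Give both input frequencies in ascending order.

8.8 MHz, 16.4 MHz

fs/2 = 4.2 MHz.
16.4 MHz mod fs = 8 MHz.
8 MHz > fs/2 = 4.2 MHz, folds to fs − 8 MHz = 0.4 MHz.
26.8 MHz mod fs = 1.6 MHz.
1.6 MHz ≤ fs/2 = 4.2 MHz, appears at 1.6 MHz.
8.8 MHz mod fs = 0.4 MHz.
0.4 MHz ≤ fs/2 = 4.2 MHz, appears at 0.4 MHz.
11.6 MHz mod fs = 3.2 MHz.
3.2 MHz ≤ fs/2 = 4.2 MHz, appears at 3.2 MHz.
19.6 MHz mod fs = 2.8 MHz.
2.8 MHz ≤ fs/2 = 4.2 MHz, appears at 2.8 MHz.
8.8 MHz and 16.4 MHz both map to 0.4 MHz.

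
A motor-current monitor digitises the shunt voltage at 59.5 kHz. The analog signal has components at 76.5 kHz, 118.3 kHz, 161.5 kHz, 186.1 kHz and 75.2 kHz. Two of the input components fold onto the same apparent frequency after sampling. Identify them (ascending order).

76.5 kHz, 161.5 kHz

fs/2 = 29.75 kHz.
76.5 kHz mod fs = 17 kHz.
17 kHz ≤ fs/2 = 29.75 kHz, appears at 17 kHz.
118.3 kHz mod fs = 58.8 kHz.
58.8 kHz > fs/2 = 29.75 kHz, folds to fs − 58.8 kHz = 0.7 kHz.
161.5 kHz mod fs = 42.5 kHz.
42.5 kHz > fs/2 = 29.75 kHz, folds to fs − 42.5 kHz = 17 kHz.
186.1 kHz mod fs = 7.6 kHz.
7.6 kHz ≤ fs/2 = 29.75 kHz, appears at 7.6 kHz.
75.2 kHz mod fs = 15.7 kHz.
15.7 kHz ≤ fs/2 = 29.75 kHz, appears at 15.7 kHz.
76.5 kHz and 161.5 kHz both map to 17 kHz.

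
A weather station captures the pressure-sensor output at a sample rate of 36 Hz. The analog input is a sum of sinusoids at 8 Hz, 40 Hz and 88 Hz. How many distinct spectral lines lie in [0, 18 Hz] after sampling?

3

fs/2 = 18 Hz.
8 Hz ≤ fs/2 = 18 Hz, passes unchanged.
40 Hz mod fs = 4 Hz.
4 Hz ≤ fs/2 = 18 Hz, appears at 4 Hz.
88 Hz mod fs = 16 Hz.
16 Hz ≤ fs/2 = 18 Hz, appears at 16 Hz.
Distinct values: {4 Hz, 8 Hz, 16 Hz} → 3.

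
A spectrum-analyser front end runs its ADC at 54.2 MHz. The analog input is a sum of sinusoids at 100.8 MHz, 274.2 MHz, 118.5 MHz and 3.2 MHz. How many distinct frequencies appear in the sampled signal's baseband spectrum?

fs/2 = 27.1 MHz.
100.8 MHz mod fs = 46.6 MHz.
46.6 MHz > fs/2 = 27.1 MHz, folds to fs − 46.6 MHz = 7.6 MHz.
274.2 MHz mod fs = 3.2 MHz.
3.2 MHz ≤ fs/2 = 27.1 MHz, appears at 3.2 MHz.
118.5 MHz mod fs = 10.1 MHz.
10.1 MHz ≤ fs/2 = 27.1 MHz, appears at 10.1 MHz.
3.2 MHz ≤ fs/2 = 27.1 MHz, passes unchanged.
Distinct values: {3.2 MHz, 7.6 MHz, 10.1 MHz} → 3.

3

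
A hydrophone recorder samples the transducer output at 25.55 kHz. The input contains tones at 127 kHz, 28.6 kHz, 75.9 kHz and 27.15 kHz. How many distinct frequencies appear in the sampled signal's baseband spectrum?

fs/2 = 12.775 kHz.
127 kHz mod fs = 24.8 kHz.
24.8 kHz > fs/2 = 12.775 kHz, folds to fs − 24.8 kHz = 0.75 kHz.
28.6 kHz mod fs = 3.05 kHz.
3.05 kHz ≤ fs/2 = 12.775 kHz, appears at 3.05 kHz.
75.9 kHz mod fs = 24.8 kHz.
24.8 kHz > fs/2 = 12.775 kHz, folds to fs − 24.8 kHz = 0.75 kHz.
27.15 kHz mod fs = 1.6 kHz.
1.6 kHz ≤ fs/2 = 12.775 kHz, appears at 1.6 kHz.
Distinct values: {0.75 kHz, 1.6 kHz, 3.05 kHz} → 3.

3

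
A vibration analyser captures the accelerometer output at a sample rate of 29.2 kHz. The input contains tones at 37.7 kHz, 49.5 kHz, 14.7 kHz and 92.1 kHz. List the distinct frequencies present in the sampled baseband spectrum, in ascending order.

4.5 kHz, 8.5 kHz, 8.9 kHz, 14.5 kHz

fs/2 = 14.6 kHz.
37.7 kHz mod fs = 8.5 kHz.
8.5 kHz ≤ fs/2 = 14.6 kHz, appears at 8.5 kHz.
49.5 kHz mod fs = 20.3 kHz.
20.3 kHz > fs/2 = 14.6 kHz, folds to fs − 20.3 kHz = 8.9 kHz.
14.7 kHz > fs/2 = 14.6 kHz, folds to fs − 14.7 kHz = 14.5 kHz.
92.1 kHz mod fs = 4.5 kHz.
4.5 kHz ≤ fs/2 = 14.6 kHz, appears at 4.5 kHz.
Distinct values: {4.5 kHz, 8.5 kHz, 8.9 kHz, 14.5 kHz}.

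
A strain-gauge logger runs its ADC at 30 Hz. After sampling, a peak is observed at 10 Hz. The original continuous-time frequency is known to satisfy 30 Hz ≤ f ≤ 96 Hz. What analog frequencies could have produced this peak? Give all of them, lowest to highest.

Frequencies that alias to 10 Hz are k·fs ± 10 Hz for integer k ≥ 0.
k=0: 10 Hz.
k=1: 20 Hz, 40 Hz.
k=2: 50 Hz, 70 Hz.
k=3: 80 Hz, 100 Hz.
k=4: 110 Hz, 130 Hz.
Within [30 Hz, 96 Hz]: 40 Hz, 50 Hz, 70 Hz, 80 Hz.

40 Hz, 50 Hz, 70 Hz, 80 Hz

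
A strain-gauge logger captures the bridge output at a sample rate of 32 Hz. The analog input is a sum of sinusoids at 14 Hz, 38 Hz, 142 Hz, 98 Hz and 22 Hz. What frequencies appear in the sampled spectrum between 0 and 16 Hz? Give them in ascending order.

fs/2 = 16 Hz.
14 Hz ≤ fs/2 = 16 Hz, passes unchanged.
38 Hz mod fs = 6 Hz.
6 Hz ≤ fs/2 = 16 Hz, appears at 6 Hz.
142 Hz mod fs = 14 Hz.
14 Hz ≤ fs/2 = 16 Hz, appears at 14 Hz.
98 Hz mod fs = 2 Hz.
2 Hz ≤ fs/2 = 16 Hz, appears at 2 Hz.
22 Hz > fs/2 = 16 Hz, folds to fs − 22 Hz = 10 Hz.
Distinct values: {2 Hz, 6 Hz, 10 Hz, 14 Hz}.

2 Hz, 6 Hz, 10 Hz, 14 Hz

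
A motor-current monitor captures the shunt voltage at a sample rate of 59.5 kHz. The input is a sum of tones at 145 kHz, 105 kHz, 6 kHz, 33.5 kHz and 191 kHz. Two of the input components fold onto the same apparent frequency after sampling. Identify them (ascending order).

33.5 kHz, 145 kHz

fs/2 = 29.75 kHz.
145 kHz mod fs = 26 kHz.
26 kHz ≤ fs/2 = 29.75 kHz, appears at 26 kHz.
105 kHz mod fs = 45.5 kHz.
45.5 kHz > fs/2 = 29.75 kHz, folds to fs − 45.5 kHz = 14 kHz.
6 kHz ≤ fs/2 = 29.75 kHz, passes unchanged.
33.5 kHz > fs/2 = 29.75 kHz, folds to fs − 33.5 kHz = 26 kHz.
191 kHz mod fs = 12.5 kHz.
12.5 kHz ≤ fs/2 = 29.75 kHz, appears at 12.5 kHz.
33.5 kHz and 145 kHz both map to 26 kHz.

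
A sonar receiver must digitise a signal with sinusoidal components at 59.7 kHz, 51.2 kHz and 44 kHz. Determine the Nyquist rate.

119.4 kHz

Highest-frequency component: 59.7 kHz.
Nyquist rate = 2 × 59.7 kHz = 119.4 kHz.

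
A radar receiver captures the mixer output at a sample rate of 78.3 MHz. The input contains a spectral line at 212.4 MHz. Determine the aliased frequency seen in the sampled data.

212.4 MHz mod fs = 55.8 MHz.
55.8 MHz > fs/2 = 39.15 MHz, folds to fs − 55.8 MHz = 22.5 MHz.

22.5 MHz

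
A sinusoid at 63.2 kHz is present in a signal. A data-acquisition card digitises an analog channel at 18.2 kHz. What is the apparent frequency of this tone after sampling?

8.6 kHz

63.2 kHz mod fs = 8.6 kHz.
8.6 kHz ≤ fs/2 = 9.1 kHz, appears at 8.6 kHz.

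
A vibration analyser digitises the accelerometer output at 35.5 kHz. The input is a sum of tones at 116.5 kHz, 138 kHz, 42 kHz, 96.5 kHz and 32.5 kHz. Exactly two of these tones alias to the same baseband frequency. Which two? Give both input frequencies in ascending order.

fs/2 = 17.75 kHz.
116.5 kHz mod fs = 10 kHz.
10 kHz ≤ fs/2 = 17.75 kHz, appears at 10 kHz.
138 kHz mod fs = 31.5 kHz.
31.5 kHz > fs/2 = 17.75 kHz, folds to fs − 31.5 kHz = 4 kHz.
42 kHz mod fs = 6.5 kHz.
6.5 kHz ≤ fs/2 = 17.75 kHz, appears at 6.5 kHz.
96.5 kHz mod fs = 25.5 kHz.
25.5 kHz > fs/2 = 17.75 kHz, folds to fs − 25.5 kHz = 10 kHz.
32.5 kHz > fs/2 = 17.75 kHz, folds to fs − 32.5 kHz = 3 kHz.
96.5 kHz and 116.5 kHz both map to 10 kHz.

96.5 kHz, 116.5 kHz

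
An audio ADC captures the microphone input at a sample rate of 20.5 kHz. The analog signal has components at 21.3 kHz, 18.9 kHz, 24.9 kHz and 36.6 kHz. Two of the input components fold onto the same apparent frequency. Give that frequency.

4.4 kHz

fs/2 = 10.25 kHz.
21.3 kHz mod fs = 0.8 kHz.
0.8 kHz ≤ fs/2 = 10.25 kHz, appears at 0.8 kHz.
18.9 kHz > fs/2 = 10.25 kHz, folds to fs − 18.9 kHz = 1.6 kHz.
24.9 kHz mod fs = 4.4 kHz.
4.4 kHz ≤ fs/2 = 10.25 kHz, appears at 4.4 kHz.
36.6 kHz mod fs = 16.1 kHz.
16.1 kHz > fs/2 = 10.25 kHz, folds to fs − 16.1 kHz = 4.4 kHz.
24.9 kHz and 36.6 kHz both map to 4.4 kHz.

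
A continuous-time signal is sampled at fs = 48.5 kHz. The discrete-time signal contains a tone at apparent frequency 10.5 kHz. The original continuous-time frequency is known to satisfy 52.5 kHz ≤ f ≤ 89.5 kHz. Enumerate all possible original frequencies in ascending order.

Frequencies that alias to 10.5 kHz are k·fs ± 10.5 kHz for integer k ≥ 0.
k=0: 10.5 kHz.
k=1: 38 kHz, 59 kHz.
k=2: 86.5 kHz, 107.5 kHz.
k=3: 135 kHz, 156 kHz.
Within [52.5 kHz, 89.5 kHz]: 59 kHz, 86.5 kHz.

59 kHz, 86.5 kHz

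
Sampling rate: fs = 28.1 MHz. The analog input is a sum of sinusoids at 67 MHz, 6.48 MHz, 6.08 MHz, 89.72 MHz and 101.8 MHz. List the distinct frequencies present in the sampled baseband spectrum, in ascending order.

fs/2 = 14.05 MHz.
67 MHz mod fs = 10.8 MHz.
10.8 MHz ≤ fs/2 = 14.05 MHz, appears at 10.8 MHz.
6.48 MHz ≤ fs/2 = 14.05 MHz, passes unchanged.
6.08 MHz ≤ fs/2 = 14.05 MHz, passes unchanged.
89.72 MHz mod fs = 5.42 MHz.
5.42 MHz ≤ fs/2 = 14.05 MHz, appears at 5.42 MHz.
101.8 MHz mod fs = 17.5 MHz.
17.5 MHz > fs/2 = 14.05 MHz, folds to fs − 17.5 MHz = 10.6 MHz.
Distinct values: {5.42 MHz, 6.08 MHz, 6.48 MHz, 10.6 MHz, 10.8 MHz}.

5.42 MHz, 6.08 MHz, 6.48 MHz, 10.6 MHz, 10.8 MHz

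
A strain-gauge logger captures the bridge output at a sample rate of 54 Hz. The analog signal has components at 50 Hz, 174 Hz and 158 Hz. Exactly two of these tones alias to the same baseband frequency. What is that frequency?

4 Hz

fs/2 = 27 Hz.
50 Hz > fs/2 = 27 Hz, folds to fs − 50 Hz = 4 Hz.
174 Hz mod fs = 12 Hz.
12 Hz ≤ fs/2 = 27 Hz, appears at 12 Hz.
158 Hz mod fs = 50 Hz.
50 Hz > fs/2 = 27 Hz, folds to fs − 50 Hz = 4 Hz.
50 Hz and 158 Hz both map to 4 Hz.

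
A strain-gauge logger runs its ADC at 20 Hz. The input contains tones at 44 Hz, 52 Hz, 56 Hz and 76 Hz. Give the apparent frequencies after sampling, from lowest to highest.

fs/2 = 10 Hz.
44 Hz mod fs = 4 Hz.
4 Hz ≤ fs/2 = 10 Hz, appears at 4 Hz.
52 Hz mod fs = 12 Hz.
12 Hz > fs/2 = 10 Hz, folds to fs − 12 Hz = 8 Hz.
56 Hz mod fs = 16 Hz.
16 Hz > fs/2 = 10 Hz, folds to fs − 16 Hz = 4 Hz.
76 Hz mod fs = 16 Hz.
16 Hz > fs/2 = 10 Hz, folds to fs − 16 Hz = 4 Hz.
Distinct values: {4 Hz, 8 Hz}.

4 Hz, 8 Hz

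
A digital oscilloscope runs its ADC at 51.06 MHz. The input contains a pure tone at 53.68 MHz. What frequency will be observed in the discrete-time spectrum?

2.62 MHz

53.68 MHz mod fs = 2.62 MHz.
2.62 MHz ≤ fs/2 = 25.53 MHz, appears at 2.62 MHz.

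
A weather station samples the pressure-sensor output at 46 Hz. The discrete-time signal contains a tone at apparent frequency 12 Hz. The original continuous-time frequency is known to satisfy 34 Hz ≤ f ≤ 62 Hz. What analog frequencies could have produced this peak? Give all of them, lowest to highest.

34 Hz, 58 Hz

Frequencies that alias to 12 Hz are k·fs ± 12 Hz for integer k ≥ 0.
k=0: 12 Hz.
k=1: 34 Hz, 58 Hz.
k=2: 80 Hz, 104 Hz.
Within [34 Hz, 62 Hz]: 34 Hz, 58 Hz.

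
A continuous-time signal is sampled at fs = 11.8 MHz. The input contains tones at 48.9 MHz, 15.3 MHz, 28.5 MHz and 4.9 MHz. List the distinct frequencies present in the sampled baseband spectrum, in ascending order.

1.7 MHz, 3.5 MHz, 4.9 MHz

fs/2 = 5.9 MHz.
48.9 MHz mod fs = 1.7 MHz.
1.7 MHz ≤ fs/2 = 5.9 MHz, appears at 1.7 MHz.
15.3 MHz mod fs = 3.5 MHz.
3.5 MHz ≤ fs/2 = 5.9 MHz, appears at 3.5 MHz.
28.5 MHz mod fs = 4.9 MHz.
4.9 MHz ≤ fs/2 = 5.9 MHz, appears at 4.9 MHz.
4.9 MHz ≤ fs/2 = 5.9 MHz, passes unchanged.
Distinct values: {1.7 MHz, 3.5 MHz, 4.9 MHz}.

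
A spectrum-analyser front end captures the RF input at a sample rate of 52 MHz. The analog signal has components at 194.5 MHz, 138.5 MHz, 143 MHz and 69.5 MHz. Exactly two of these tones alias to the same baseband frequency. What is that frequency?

fs/2 = 26 MHz.
194.5 MHz mod fs = 38.5 MHz.
38.5 MHz > fs/2 = 26 MHz, folds to fs − 38.5 MHz = 13.5 MHz.
138.5 MHz mod fs = 34.5 MHz.
34.5 MHz > fs/2 = 26 MHz, folds to fs − 34.5 MHz = 17.5 MHz.
143 MHz mod fs = 39 MHz.
39 MHz > fs/2 = 26 MHz, folds to fs − 39 MHz = 13 MHz.
69.5 MHz mod fs = 17.5 MHz.
17.5 MHz ≤ fs/2 = 26 MHz, appears at 17.5 MHz.
69.5 MHz and 138.5 MHz both map to 17.5 MHz.

17.5 MHz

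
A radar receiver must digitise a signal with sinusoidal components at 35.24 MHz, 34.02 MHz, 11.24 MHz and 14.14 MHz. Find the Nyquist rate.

Highest-frequency component: 35.24 MHz.
Nyquist rate = 2 × 35.24 MHz = 70.48 MHz.

70.48 MHz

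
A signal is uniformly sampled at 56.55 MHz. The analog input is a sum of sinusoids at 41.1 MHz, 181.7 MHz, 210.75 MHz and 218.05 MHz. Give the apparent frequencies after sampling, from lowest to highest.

fs/2 = 28.275 MHz.
41.1 MHz > fs/2 = 28.275 MHz, folds to fs − 41.1 MHz = 15.45 MHz.
181.7 MHz mod fs = 12.05 MHz.
12.05 MHz ≤ fs/2 = 28.275 MHz, appears at 12.05 MHz.
210.75 MHz mod fs = 41.1 MHz.
41.1 MHz > fs/2 = 28.275 MHz, folds to fs − 41.1 MHz = 15.45 MHz.
218.05 MHz mod fs = 48.4 MHz.
48.4 MHz > fs/2 = 28.275 MHz, folds to fs − 48.4 MHz = 8.15 MHz.
Distinct values: {8.15 MHz, 12.05 MHz, 15.45 MHz}.

8.15 MHz, 12.05 MHz, 15.45 MHz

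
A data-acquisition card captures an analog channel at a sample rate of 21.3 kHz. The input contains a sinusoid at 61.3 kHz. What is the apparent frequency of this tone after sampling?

2.6 kHz

61.3 kHz mod fs = 18.7 kHz.
18.7 kHz > fs/2 = 10.65 kHz, folds to fs − 18.7 kHz = 2.6 kHz.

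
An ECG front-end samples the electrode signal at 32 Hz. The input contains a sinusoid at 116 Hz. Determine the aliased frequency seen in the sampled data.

12 Hz

116 Hz mod fs = 20 Hz.
20 Hz > fs/2 = 16 Hz, folds to fs − 20 Hz = 12 Hz.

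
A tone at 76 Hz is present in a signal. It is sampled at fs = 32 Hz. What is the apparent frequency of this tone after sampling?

12 Hz

76 Hz mod fs = 12 Hz.
12 Hz ≤ fs/2 = 16 Hz, appears at 12 Hz.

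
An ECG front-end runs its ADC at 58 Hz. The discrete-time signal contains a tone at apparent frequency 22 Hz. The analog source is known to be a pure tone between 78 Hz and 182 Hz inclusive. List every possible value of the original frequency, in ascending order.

Frequencies that alias to 22 Hz are k·fs ± 22 Hz for integer k ≥ 0.
k=0: 22 Hz.
k=1: 36 Hz, 80 Hz.
k=2: 94 Hz, 138 Hz.
k=3: 152 Hz, 196 Hz.
k=4: 210 Hz, 254 Hz.
Within [78 Hz, 182 Hz]: 80 Hz, 94 Hz, 138 Hz, 152 Hz.

80 Hz, 94 Hz, 138 Hz, 152 Hz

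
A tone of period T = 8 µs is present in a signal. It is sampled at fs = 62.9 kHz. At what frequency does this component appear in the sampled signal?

0.8 kHz

T = 8 µs → f = 1/T = 125 kHz.
125 kHz mod fs = 62.1 kHz.
62.1 kHz > fs/2 = 31.45 kHz, folds to fs − 62.1 kHz = 0.8 kHz.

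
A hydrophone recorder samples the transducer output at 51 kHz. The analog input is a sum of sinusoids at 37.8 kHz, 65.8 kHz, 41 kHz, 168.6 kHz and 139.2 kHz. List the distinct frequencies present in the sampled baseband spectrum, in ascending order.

10 kHz, 13.2 kHz, 13.8 kHz, 14.8 kHz, 15.6 kHz

fs/2 = 25.5 kHz.
37.8 kHz > fs/2 = 25.5 kHz, folds to fs − 37.8 kHz = 13.2 kHz.
65.8 kHz mod fs = 14.8 kHz.
14.8 kHz ≤ fs/2 = 25.5 kHz, appears at 14.8 kHz.
41 kHz > fs/2 = 25.5 kHz, folds to fs − 41 kHz = 10 kHz.
168.6 kHz mod fs = 15.6 kHz.
15.6 kHz ≤ fs/2 = 25.5 kHz, appears at 15.6 kHz.
139.2 kHz mod fs = 37.2 kHz.
37.2 kHz > fs/2 = 25.5 kHz, folds to fs − 37.2 kHz = 13.8 kHz.
Distinct values: {10 kHz, 13.2 kHz, 13.8 kHz, 14.8 kHz, 15.6 kHz}.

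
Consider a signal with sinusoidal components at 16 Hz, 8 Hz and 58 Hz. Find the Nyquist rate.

Highest-frequency component: 58 Hz.
Nyquist rate = 2 × 58 Hz = 116 Hz.

116 Hz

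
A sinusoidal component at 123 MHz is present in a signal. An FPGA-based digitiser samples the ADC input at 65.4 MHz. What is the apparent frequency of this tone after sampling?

123 MHz mod fs = 57.6 MHz.
57.6 MHz > fs/2 = 32.7 MHz, folds to fs − 57.6 MHz = 7.8 MHz.

7.8 MHz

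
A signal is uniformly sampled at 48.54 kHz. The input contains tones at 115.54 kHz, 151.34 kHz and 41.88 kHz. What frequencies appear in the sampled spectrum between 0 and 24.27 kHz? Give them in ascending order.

5.72 kHz, 6.66 kHz, 18.46 kHz

fs/2 = 24.27 kHz.
115.54 kHz mod fs = 18.46 kHz.
18.46 kHz ≤ fs/2 = 24.27 kHz, appears at 18.46 kHz.
151.34 kHz mod fs = 5.72 kHz.
5.72 kHz ≤ fs/2 = 24.27 kHz, appears at 5.72 kHz.
41.88 kHz > fs/2 = 24.27 kHz, folds to fs − 41.88 kHz = 6.66 kHz.
Distinct values: {5.72 kHz, 6.66 kHz, 18.46 kHz}.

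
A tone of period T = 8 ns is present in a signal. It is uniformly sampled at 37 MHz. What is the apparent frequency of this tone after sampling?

14 MHz

T = 8 ns → f = 1/T = 125 MHz.
125 MHz mod fs = 14 MHz.
14 MHz ≤ fs/2 = 18.5 MHz, appears at 14 MHz.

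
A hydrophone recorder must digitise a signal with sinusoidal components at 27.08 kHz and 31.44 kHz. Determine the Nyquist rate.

62.88 kHz

Highest-frequency component: 31.44 kHz.
Nyquist rate = 2 × 31.44 kHz = 62.88 kHz.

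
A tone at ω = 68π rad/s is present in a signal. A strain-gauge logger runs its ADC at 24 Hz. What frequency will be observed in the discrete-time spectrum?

10 Hz

ω = 68π rad/s → f = ω/(2π) = 34 Hz.
34 Hz mod fs = 10 Hz.
10 Hz ≤ fs/2 = 12 Hz, appears at 10 Hz.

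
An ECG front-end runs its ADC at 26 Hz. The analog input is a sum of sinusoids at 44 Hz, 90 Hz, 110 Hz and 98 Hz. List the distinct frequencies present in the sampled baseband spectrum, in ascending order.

fs/2 = 13 Hz.
44 Hz mod fs = 18 Hz.
18 Hz > fs/2 = 13 Hz, folds to fs − 18 Hz = 8 Hz.
90 Hz mod fs = 12 Hz.
12 Hz ≤ fs/2 = 13 Hz, appears at 12 Hz.
110 Hz mod fs = 6 Hz.
6 Hz ≤ fs/2 = 13 Hz, appears at 6 Hz.
98 Hz mod fs = 20 Hz.
20 Hz > fs/2 = 13 Hz, folds to fs − 20 Hz = 6 Hz.
Distinct values: {6 Hz, 8 Hz, 12 Hz}.

6 Hz, 8 Hz, 12 Hz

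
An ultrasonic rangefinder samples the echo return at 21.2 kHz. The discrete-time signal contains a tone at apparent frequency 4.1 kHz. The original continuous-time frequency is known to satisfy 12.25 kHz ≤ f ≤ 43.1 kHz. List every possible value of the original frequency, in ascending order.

Frequencies that alias to 4.1 kHz are k·fs ± 4.1 kHz for integer k ≥ 0.
k=0: 4.1 kHz.
k=1: 17.1 kHz, 25.3 kHz.
k=2: 38.3 kHz, 46.5 kHz.
k=3: 59.5 kHz, 67.7 kHz.
Within [12.25 kHz, 43.1 kHz]: 17.1 kHz, 25.3 kHz, 38.3 kHz.

17.1 kHz, 25.3 kHz, 38.3 kHz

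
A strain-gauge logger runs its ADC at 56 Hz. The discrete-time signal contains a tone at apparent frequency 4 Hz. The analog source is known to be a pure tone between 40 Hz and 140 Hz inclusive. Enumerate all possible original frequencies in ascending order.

Frequencies that alias to 4 Hz are k·fs ± 4 Hz for integer k ≥ 0.
k=0: 4 Hz.
k=1: 52 Hz, 60 Hz.
k=2: 108 Hz, 116 Hz.
k=3: 164 Hz, 172 Hz.
Within [40 Hz, 140 Hz]: 52 Hz, 60 Hz, 108 Hz, 116 Hz.

52 Hz, 60 Hz, 108 Hz, 116 Hz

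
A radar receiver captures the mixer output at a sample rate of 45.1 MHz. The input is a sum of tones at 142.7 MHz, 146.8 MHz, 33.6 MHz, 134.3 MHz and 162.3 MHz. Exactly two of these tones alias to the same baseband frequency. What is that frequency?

11.5 MHz

fs/2 = 22.55 MHz.
142.7 MHz mod fs = 7.4 MHz.
7.4 MHz ≤ fs/2 = 22.55 MHz, appears at 7.4 MHz.
146.8 MHz mod fs = 11.5 MHz.
11.5 MHz ≤ fs/2 = 22.55 MHz, appears at 11.5 MHz.
33.6 MHz > fs/2 = 22.55 MHz, folds to fs − 33.6 MHz = 11.5 MHz.
134.3 MHz mod fs = 44.1 MHz.
44.1 MHz > fs/2 = 22.55 MHz, folds to fs − 44.1 MHz = 1 MHz.
162.3 MHz mod fs = 27 MHz.
27 MHz > fs/2 = 22.55 MHz, folds to fs − 27 MHz = 18.1 MHz.
33.6 MHz and 146.8 MHz both map to 11.5 MHz.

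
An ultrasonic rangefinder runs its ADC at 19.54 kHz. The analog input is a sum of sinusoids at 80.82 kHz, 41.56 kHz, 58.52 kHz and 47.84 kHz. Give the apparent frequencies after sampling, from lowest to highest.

fs/2 = 9.77 kHz.
80.82 kHz mod fs = 2.66 kHz.
2.66 kHz ≤ fs/2 = 9.77 kHz, appears at 2.66 kHz.
41.56 kHz mod fs = 2.48 kHz.
2.48 kHz ≤ fs/2 = 9.77 kHz, appears at 2.48 kHz.
58.52 kHz mod fs = 19.44 kHz.
19.44 kHz > fs/2 = 9.77 kHz, folds to fs − 19.44 kHz = 0.1 kHz.
47.84 kHz mod fs = 8.76 kHz.
8.76 kHz ≤ fs/2 = 9.77 kHz, appears at 8.76 kHz.
Distinct values: {0.1 kHz, 2.48 kHz, 2.66 kHz, 8.76 kHz}.

0.1 kHz, 2.48 kHz, 2.66 kHz, 8.76 kHz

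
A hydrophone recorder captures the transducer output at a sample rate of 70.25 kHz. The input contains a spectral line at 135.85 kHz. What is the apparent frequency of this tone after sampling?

4.65 kHz

135.85 kHz mod fs = 65.6 kHz.
65.6 kHz > fs/2 = 35.125 kHz, folds to fs − 65.6 kHz = 4.65 kHz.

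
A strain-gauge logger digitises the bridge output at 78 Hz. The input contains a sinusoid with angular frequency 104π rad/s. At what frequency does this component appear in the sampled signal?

26 Hz

ω = 104π rad/s → f = ω/(2π) = 52 Hz.
52 Hz > fs/2 = 39 Hz, folds to fs − 52 Hz = 26 Hz.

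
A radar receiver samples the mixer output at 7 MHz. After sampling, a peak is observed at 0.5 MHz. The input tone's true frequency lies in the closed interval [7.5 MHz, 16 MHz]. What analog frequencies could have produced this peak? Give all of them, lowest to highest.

Frequencies that alias to 0.5 MHz are k·fs ± 0.5 MHz for integer k ≥ 0.
k=0: 0.5 MHz.
k=1: 6.5 MHz, 7.5 MHz.
k=2: 13.5 MHz, 14.5 MHz.
k=3: 20.5 MHz, 21.5 MHz.
Within [7.5 MHz, 16 MHz]: 7.5 MHz, 13.5 MHz, 14.5 MHz.

7.5 MHz, 13.5 MHz, 14.5 MHz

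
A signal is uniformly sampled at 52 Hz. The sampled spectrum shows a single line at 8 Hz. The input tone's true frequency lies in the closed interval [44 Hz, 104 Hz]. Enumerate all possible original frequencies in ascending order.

44 Hz, 60 Hz, 96 Hz

Frequencies that alias to 8 Hz are k·fs ± 8 Hz for integer k ≥ 0.
k=0: 8 Hz.
k=1: 44 Hz, 60 Hz.
k=2: 96 Hz, 112 Hz.
k=3: 148 Hz, 164 Hz.
Within [44 Hz, 104 Hz]: 44 Hz, 60 Hz, 96 Hz.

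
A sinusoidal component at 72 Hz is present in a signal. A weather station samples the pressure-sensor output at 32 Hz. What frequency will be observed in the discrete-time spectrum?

72 Hz mod fs = 8 Hz.
8 Hz ≤ fs/2 = 16 Hz, appears at 8 Hz.

8 Hz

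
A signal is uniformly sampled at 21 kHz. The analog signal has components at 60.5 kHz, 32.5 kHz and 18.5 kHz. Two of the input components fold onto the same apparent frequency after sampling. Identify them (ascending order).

fs/2 = 10.5 kHz.
60.5 kHz mod fs = 18.5 kHz.
18.5 kHz > fs/2 = 10.5 kHz, folds to fs − 18.5 kHz = 2.5 kHz.
32.5 kHz mod fs = 11.5 kHz.
11.5 kHz > fs/2 = 10.5 kHz, folds to fs − 11.5 kHz = 9.5 kHz.
18.5 kHz > fs/2 = 10.5 kHz, folds to fs − 18.5 kHz = 2.5 kHz.
18.5 kHz and 60.5 kHz both map to 2.5 kHz.

18.5 kHz, 60.5 kHz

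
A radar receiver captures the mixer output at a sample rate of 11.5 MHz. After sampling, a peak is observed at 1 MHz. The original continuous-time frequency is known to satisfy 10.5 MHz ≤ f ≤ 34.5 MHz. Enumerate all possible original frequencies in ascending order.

Frequencies that alias to 1 MHz are k·fs ± 1 MHz for integer k ≥ 0.
k=0: 1 MHz.
k=1: 10.5 MHz, 12.5 MHz.
k=2: 22 MHz, 24 MHz.
k=3: 33.5 MHz, 35.5 MHz.
k=4: 45 MHz, 47 MHz.
Within [10.5 MHz, 34.5 MHz]: 10.5 MHz, 12.5 MHz, 22 MHz, 24 MHz, 33.5 MHz.

10.5 MHz, 12.5 MHz, 22 MHz, 24 MHz, 33.5 MHz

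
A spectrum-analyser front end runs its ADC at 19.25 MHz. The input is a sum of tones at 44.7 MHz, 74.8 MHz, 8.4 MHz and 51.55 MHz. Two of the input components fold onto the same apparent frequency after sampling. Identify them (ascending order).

fs/2 = 9.625 MHz.
44.7 MHz mod fs = 6.2 MHz.
6.2 MHz ≤ fs/2 = 9.625 MHz, appears at 6.2 MHz.
74.8 MHz mod fs = 17.05 MHz.
17.05 MHz > fs/2 = 9.625 MHz, folds to fs − 17.05 MHz = 2.2 MHz.
8.4 MHz ≤ fs/2 = 9.625 MHz, passes unchanged.
51.55 MHz mod fs = 13.05 MHz.
13.05 MHz > fs/2 = 9.625 MHz, folds to fs − 13.05 MHz = 6.2 MHz.
44.7 MHz and 51.55 MHz both map to 6.2 MHz.

44.7 MHz, 51.55 MHz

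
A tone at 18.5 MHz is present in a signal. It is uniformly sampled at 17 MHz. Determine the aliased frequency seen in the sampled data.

18.5 MHz mod fs = 1.5 MHz.
1.5 MHz ≤ fs/2 = 8.5 MHz, appears at 1.5 MHz.

1.5 MHz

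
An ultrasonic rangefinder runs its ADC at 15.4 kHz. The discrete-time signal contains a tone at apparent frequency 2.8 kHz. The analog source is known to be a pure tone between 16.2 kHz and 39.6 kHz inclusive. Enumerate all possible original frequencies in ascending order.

Frequencies that alias to 2.8 kHz are k·fs ± 2.8 kHz for integer k ≥ 0.
k=0: 2.8 kHz.
k=1: 12.6 kHz, 18.2 kHz.
k=2: 28 kHz, 33.6 kHz.
k=3: 43.4 kHz, 49 kHz.
Within [16.2 kHz, 39.6 kHz]: 18.2 kHz, 28 kHz, 33.6 kHz.

18.2 kHz, 28 kHz, 33.6 kHz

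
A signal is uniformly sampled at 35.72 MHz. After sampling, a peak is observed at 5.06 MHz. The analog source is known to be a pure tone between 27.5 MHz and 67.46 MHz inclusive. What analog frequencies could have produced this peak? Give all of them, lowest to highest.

30.66 MHz, 40.78 MHz, 66.38 MHz

Frequencies that alias to 5.06 MHz are k·fs ± 5.06 MHz for integer k ≥ 0.
k=0: 5.06 MHz.
k=1: 30.66 MHz, 40.78 MHz.
k=2: 66.38 MHz, 76.5 MHz.
k=3: 102.1 MHz, 112.22 MHz.
Within [27.5 MHz, 67.46 MHz]: 30.66 MHz, 40.78 MHz, 66.38 MHz.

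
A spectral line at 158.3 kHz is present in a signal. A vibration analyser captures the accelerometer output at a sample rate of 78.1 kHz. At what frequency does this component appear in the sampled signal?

2.1 kHz

158.3 kHz mod fs = 2.1 kHz.
2.1 kHz ≤ fs/2 = 39.05 kHz, appears at 2.1 kHz.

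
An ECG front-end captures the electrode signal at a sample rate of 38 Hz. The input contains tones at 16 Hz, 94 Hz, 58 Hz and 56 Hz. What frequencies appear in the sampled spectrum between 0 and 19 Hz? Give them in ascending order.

fs/2 = 19 Hz.
16 Hz ≤ fs/2 = 19 Hz, passes unchanged.
94 Hz mod fs = 18 Hz.
18 Hz ≤ fs/2 = 19 Hz, appears at 18 Hz.
58 Hz mod fs = 20 Hz.
20 Hz > fs/2 = 19 Hz, folds to fs − 20 Hz = 18 Hz.
56 Hz mod fs = 18 Hz.
18 Hz ≤ fs/2 = 19 Hz, appears at 18 Hz.
Distinct values: {16 Hz, 18 Hz}.

16 Hz, 18 Hz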